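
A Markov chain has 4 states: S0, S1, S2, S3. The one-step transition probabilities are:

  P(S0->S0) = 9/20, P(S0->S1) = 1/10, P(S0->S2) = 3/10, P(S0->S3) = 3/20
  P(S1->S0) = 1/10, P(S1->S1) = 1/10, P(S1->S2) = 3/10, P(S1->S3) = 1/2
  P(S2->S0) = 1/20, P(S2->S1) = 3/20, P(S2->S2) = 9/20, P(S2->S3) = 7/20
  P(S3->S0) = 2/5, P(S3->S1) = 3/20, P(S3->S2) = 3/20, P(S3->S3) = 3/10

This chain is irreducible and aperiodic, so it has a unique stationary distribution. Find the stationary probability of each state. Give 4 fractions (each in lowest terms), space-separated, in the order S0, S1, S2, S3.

The stationary distribution satisfies pi = pi * P, i.e.:
  pi_S0 = 9/20*pi_S0 + 1/10*pi_S1 + 1/20*pi_S2 + 2/5*pi_S3
  pi_S1 = 1/10*pi_S0 + 1/10*pi_S1 + 3/20*pi_S2 + 3/20*pi_S3
  pi_S2 = 3/10*pi_S0 + 3/10*pi_S1 + 9/20*pi_S2 + 3/20*pi_S3
  pi_S3 = 3/20*pi_S0 + 1/2*pi_S1 + 7/20*pi_S2 + 3/10*pi_S3
with normalization: pi_S0 + pi_S1 + pi_S2 + pi_S3 = 1.

Using the first 3 balance equations plus normalization, the linear system A*pi = b is:
  [-11/20, 1/10, 1/20, 2/5] . pi = 0
  [1/10, -9/10, 3/20, 3/20] . pi = 0
  [3/10, 3/10, -11/20, 3/20] . pi = 0
  [1, 1, 1, 1] . pi = 1

Solving yields:
  pi_S0 = 38/141
  pi_S1 = 55/423
  pi_S2 = 296/987
  pi_S3 = 890/2961

Verification (pi * P):
  38/141*9/20 + 55/423*1/10 + 296/987*1/20 + 890/2961*2/5 = 38/141 = pi_S0  (ok)
  38/141*1/10 + 55/423*1/10 + 296/987*3/20 + 890/2961*3/20 = 55/423 = pi_S1  (ok)
  38/141*3/10 + 55/423*3/10 + 296/987*9/20 + 890/2961*3/20 = 296/987 = pi_S2  (ok)
  38/141*3/20 + 55/423*1/2 + 296/987*7/20 + 890/2961*3/10 = 890/2961 = pi_S3  (ok)

Answer: 38/141 55/423 296/987 890/2961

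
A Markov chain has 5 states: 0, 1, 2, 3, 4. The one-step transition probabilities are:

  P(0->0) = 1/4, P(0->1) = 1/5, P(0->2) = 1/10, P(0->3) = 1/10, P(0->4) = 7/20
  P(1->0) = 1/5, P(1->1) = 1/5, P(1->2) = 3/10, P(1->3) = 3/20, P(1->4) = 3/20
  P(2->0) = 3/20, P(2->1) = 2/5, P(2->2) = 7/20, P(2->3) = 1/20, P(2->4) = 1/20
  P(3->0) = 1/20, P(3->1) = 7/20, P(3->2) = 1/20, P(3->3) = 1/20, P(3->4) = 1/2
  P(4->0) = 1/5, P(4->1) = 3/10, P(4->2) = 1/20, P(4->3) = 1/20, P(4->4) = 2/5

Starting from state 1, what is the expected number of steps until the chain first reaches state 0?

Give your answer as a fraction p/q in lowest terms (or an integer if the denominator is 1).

Answer: 24464/4255

Derivation:
Let h_i = expected steps to first reach 0 from state i.
Boundary: h_0 = 0.
First-step equations for the other states:
  h_1 = 1 + 1/5*h_0 + 1/5*h_1 + 3/10*h_2 + 3/20*h_3 + 3/20*h_4
  h_2 = 1 + 3/20*h_0 + 2/5*h_1 + 7/20*h_2 + 1/20*h_3 + 1/20*h_4
  h_3 = 1 + 1/20*h_0 + 7/20*h_1 + 1/20*h_2 + 1/20*h_3 + 1/2*h_4
  h_4 = 1 + 1/5*h_0 + 3/10*h_1 + 1/20*h_2 + 1/20*h_3 + 2/5*h_4

Substituting h_0 = 0 and rearranging gives the linear system (I - Q) h = 1:
  [4/5, -3/10, -3/20, -3/20] . (h_1, h_2, h_3, h_4) = 1
  [-2/5, 13/20, -1/20, -1/20] . (h_1, h_2, h_3, h_4) = 1
  [-7/20, -1/20, 19/20, -1/2] . (h_1, h_2, h_3, h_4) = 1
  [-3/10, -1/20, -1/20, 3/5] . (h_1, h_2, h_3, h_4) = 1

Solving yields:
  h_1 = 24464/4255
  h_2 = 25528/4255
  h_3 = 1188/185
  h_4 = 23728/4255

Starting state is 1, so the expected hitting time is h_1 = 24464/4255.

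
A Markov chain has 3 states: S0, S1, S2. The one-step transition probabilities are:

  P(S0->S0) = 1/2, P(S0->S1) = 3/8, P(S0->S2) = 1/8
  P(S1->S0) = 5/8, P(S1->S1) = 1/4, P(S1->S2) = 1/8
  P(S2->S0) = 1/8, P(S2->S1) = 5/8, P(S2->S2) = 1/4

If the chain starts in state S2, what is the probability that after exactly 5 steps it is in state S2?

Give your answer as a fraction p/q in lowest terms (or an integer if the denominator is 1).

Computing P^5 by repeated multiplication:
P^1 =
  S0: [1/2, 3/8, 1/8]
  S1: [5/8, 1/4, 1/8]
  S2: [1/8, 5/8, 1/4]
P^2 =
  S0: [1/2, 23/64, 9/64]
  S1: [31/64, 3/8, 9/64]
  S2: [31/64, 23/64, 5/32]
P^3 =
  S0: [63/128, 187/512, 73/512]
  S1: [253/512, 93/256, 73/512]
  S2: [249/512, 189/512, 37/256]
P^4 =
  S0: [63/128, 1495/4096, 585/4096]
  S1: [2015/4096, 187/512, 585/4096]
  S2: [2015/4096, 1495/4096, 293/2048]
P^5 =
  S0: [4031/8192, 11963/32768, 4681/32768]
  S1: [16125/32768, 5981/16384, 4681/32768]
  S2: [16121/32768, 11965/32768, 2341/16384]

(P^5)[S2 -> S2] = 2341/16384

Answer: 2341/16384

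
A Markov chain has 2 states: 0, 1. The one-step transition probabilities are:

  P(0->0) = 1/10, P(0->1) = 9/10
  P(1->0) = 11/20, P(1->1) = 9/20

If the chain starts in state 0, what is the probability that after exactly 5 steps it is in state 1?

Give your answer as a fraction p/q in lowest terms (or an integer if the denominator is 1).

Answer: 1011429/1600000

Derivation:
Computing P^5 by repeated multiplication:
P^1 =
  0: [1/10, 9/10]
  1: [11/20, 9/20]
P^2 =
  0: [101/200, 99/200]
  1: [121/400, 279/400]
P^3 =
  0: [1291/4000, 2709/4000]
  1: [3311/8000, 4689/8000]
P^4 =
  0: [32381/80000, 47619/80000]
  1: [58201/160000, 101799/160000]
P^5 =
  0: [588571/1600000, 1011429/1600000]
  1: [1236191/3200000, 1963809/3200000]

(P^5)[0 -> 1] = 1011429/1600000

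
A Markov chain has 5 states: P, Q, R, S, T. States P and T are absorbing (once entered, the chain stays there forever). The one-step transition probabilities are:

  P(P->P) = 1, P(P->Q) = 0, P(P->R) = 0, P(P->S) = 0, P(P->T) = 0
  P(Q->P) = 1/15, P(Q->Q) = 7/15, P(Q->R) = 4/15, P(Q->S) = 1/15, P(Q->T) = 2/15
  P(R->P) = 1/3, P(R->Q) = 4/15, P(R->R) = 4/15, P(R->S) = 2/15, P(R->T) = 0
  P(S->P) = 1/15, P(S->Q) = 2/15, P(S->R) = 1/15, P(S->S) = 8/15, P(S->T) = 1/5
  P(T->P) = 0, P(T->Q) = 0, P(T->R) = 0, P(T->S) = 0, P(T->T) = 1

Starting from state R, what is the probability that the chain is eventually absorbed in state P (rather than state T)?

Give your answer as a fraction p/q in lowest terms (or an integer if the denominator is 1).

Let a_i = P(absorbed in P | start in state i).
Boundary conditions: a_P = 1, a_T = 0.
For each transient state i, a_i = sum_j P(i->j) * a_j:
  a_Q = 1/15*a_P + 7/15*a_Q + 4/15*a_R + 1/15*a_S + 2/15*a_T
  a_R = 1/3*a_P + 4/15*a_Q + 4/15*a_R + 2/15*a_S + 0*a_T
  a_S = 1/15*a_P + 2/15*a_Q + 1/15*a_R + 8/15*a_S + 1/5*a_T

Substituting a_P = 1 and a_T = 0, rearrange to (I - Q) a = r where r[i] = P(i -> P):
  [8/15, -4/15, -1/15] . (a_Q, a_R, a_S) = 1/15
  [-4/15, 11/15, -2/15] . (a_Q, a_R, a_S) = 1/3
  [-2/15, -1/15, 7/15] . (a_Q, a_R, a_S) = 1/15

Solving yields:
  a_Q = 239/446
  a_R = 161/223
  a_S = 89/223

Starting state is R, so the absorption probability is a_R = 161/223.

Answer: 161/223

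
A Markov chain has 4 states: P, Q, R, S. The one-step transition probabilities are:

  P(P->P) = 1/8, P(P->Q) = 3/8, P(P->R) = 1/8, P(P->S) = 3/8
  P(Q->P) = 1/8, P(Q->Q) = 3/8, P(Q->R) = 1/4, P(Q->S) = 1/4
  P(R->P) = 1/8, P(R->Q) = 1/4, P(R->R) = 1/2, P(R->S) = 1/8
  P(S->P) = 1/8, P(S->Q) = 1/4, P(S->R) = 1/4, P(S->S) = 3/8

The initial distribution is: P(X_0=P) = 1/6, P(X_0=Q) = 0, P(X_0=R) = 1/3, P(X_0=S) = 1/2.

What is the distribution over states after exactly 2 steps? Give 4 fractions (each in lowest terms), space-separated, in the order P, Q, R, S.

Propagating the distribution step by step (d_{t+1} = d_t * P):
d_0 = (P=1/6, Q=0, R=1/3, S=1/2)
  d_1[P] = 1/6*1/8 + 0*1/8 + 1/3*1/8 + 1/2*1/8 = 1/8
  d_1[Q] = 1/6*3/8 + 0*3/8 + 1/3*1/4 + 1/2*1/4 = 13/48
  d_1[R] = 1/6*1/8 + 0*1/4 + 1/3*1/2 + 1/2*1/4 = 5/16
  d_1[S] = 1/6*3/8 + 0*1/4 + 1/3*1/8 + 1/2*3/8 = 7/24
d_1 = (P=1/8, Q=13/48, R=5/16, S=7/24)
  d_2[P] = 1/8*1/8 + 13/48*1/8 + 5/16*1/8 + 7/24*1/8 = 1/8
  d_2[Q] = 1/8*3/8 + 13/48*3/8 + 5/16*1/4 + 7/24*1/4 = 115/384
  d_2[R] = 1/8*1/8 + 13/48*1/4 + 5/16*1/2 + 7/24*1/4 = 5/16
  d_2[S] = 1/8*3/8 + 13/48*1/4 + 5/16*1/8 + 7/24*3/8 = 101/384
d_2 = (P=1/8, Q=115/384, R=5/16, S=101/384)

Answer: 1/8 115/384 5/16 101/384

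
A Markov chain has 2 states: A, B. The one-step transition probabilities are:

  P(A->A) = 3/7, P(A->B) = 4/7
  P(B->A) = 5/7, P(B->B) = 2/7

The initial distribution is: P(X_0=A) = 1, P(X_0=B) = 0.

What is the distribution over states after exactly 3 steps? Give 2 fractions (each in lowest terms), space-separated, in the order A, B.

Propagating the distribution step by step (d_{t+1} = d_t * P):
d_0 = (A=1, B=0)
  d_1[A] = 1*3/7 + 0*5/7 = 3/7
  d_1[B] = 1*4/7 + 0*2/7 = 4/7
d_1 = (A=3/7, B=4/7)
  d_2[A] = 3/7*3/7 + 4/7*5/7 = 29/49
  d_2[B] = 3/7*4/7 + 4/7*2/7 = 20/49
d_2 = (A=29/49, B=20/49)
  d_3[A] = 29/49*3/7 + 20/49*5/7 = 187/343
  d_3[B] = 29/49*4/7 + 20/49*2/7 = 156/343
d_3 = (A=187/343, B=156/343)

Answer: 187/343 156/343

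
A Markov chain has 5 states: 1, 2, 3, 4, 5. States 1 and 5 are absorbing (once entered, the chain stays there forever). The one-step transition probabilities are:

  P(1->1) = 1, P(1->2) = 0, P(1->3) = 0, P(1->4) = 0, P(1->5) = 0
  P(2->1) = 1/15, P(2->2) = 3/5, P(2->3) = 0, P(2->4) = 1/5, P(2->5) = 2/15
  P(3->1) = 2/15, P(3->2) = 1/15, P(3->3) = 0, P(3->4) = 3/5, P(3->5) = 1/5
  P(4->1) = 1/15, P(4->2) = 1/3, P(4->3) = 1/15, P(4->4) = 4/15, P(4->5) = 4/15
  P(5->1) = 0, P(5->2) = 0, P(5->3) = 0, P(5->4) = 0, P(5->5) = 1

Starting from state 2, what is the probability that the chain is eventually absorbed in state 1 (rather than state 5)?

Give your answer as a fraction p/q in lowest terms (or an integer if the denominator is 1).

Answer: 69/236

Derivation:
Let a_i = P(absorbed in 1 | start in state i).
Boundary conditions: a_1 = 1, a_5 = 0.
For each transient state i, a_i = sum_j P(i->j) * a_j:
  a_2 = 1/15*a_1 + 3/5*a_2 + 0*a_3 + 1/5*a_4 + 2/15*a_5
  a_3 = 2/15*a_1 + 1/15*a_2 + 0*a_3 + 3/5*a_4 + 1/5*a_5
  a_4 = 1/15*a_1 + 1/3*a_2 + 1/15*a_3 + 4/15*a_4 + 4/15*a_5

Substituting a_1 = 1 and a_5 = 0, rearrange to (I - Q) a = r where r[i] = P(i -> 1):
  [2/5, 0, -1/5] . (a_2, a_3, a_4) = 1/15
  [-1/15, 1, -3/5] . (a_2, a_3, a_4) = 2/15
  [-1/3, -1/15, 11/15] . (a_2, a_3, a_4) = 1/15

Solving yields:
  a_2 = 69/236
  a_3 = 215/708
  a_4 = 89/354

Starting state is 2, so the absorption probability is a_2 = 69/236.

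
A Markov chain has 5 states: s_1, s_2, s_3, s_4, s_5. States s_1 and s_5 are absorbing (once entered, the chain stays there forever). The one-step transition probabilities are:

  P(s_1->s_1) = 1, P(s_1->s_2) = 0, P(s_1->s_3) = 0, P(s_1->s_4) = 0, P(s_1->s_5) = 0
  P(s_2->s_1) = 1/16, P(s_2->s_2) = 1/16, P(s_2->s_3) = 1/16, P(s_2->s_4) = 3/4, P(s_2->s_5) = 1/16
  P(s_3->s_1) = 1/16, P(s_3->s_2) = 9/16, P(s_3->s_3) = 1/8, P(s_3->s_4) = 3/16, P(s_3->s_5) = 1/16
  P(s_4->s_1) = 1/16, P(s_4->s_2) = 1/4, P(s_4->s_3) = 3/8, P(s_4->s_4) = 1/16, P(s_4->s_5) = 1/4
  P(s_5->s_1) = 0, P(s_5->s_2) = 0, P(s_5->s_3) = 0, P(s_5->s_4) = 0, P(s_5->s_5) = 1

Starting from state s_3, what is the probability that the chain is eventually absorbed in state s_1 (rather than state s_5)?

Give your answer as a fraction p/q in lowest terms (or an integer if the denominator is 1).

Let a_i = P(absorbed in s_1 | start in state i).
Boundary conditions: a_s_1 = 1, a_s_5 = 0.
For each transient state i, a_i = sum_j P(i->j) * a_j:
  a_s_2 = 1/16*a_s_1 + 1/16*a_s_2 + 1/16*a_s_3 + 3/4*a_s_4 + 1/16*a_s_5
  a_s_3 = 1/16*a_s_1 + 9/16*a_s_2 + 1/8*a_s_3 + 3/16*a_s_4 + 1/16*a_s_5
  a_s_4 = 1/16*a_s_1 + 1/4*a_s_2 + 3/8*a_s_3 + 1/16*a_s_4 + 1/4*a_s_5

Substituting a_s_1 = 1 and a_s_5 = 0, rearrange to (I - Q) a = r where r[i] = P(i -> s_1):
  [15/16, -1/16, -3/4] . (a_s_2, a_s_3, a_s_4) = 1/16
  [-9/16, 7/8, -3/16] . (a_s_2, a_s_3, a_s_4) = 1/16
  [-1/4, -3/8, 15/16] . (a_s_2, a_s_3, a_s_4) = 1/16

Solving yields:
  a_s_2 = 50/157
  a_s_3 = 53/157
  a_s_4 = 45/157

Starting state is s_3, so the absorption probability is a_s_3 = 53/157.

Answer: 53/157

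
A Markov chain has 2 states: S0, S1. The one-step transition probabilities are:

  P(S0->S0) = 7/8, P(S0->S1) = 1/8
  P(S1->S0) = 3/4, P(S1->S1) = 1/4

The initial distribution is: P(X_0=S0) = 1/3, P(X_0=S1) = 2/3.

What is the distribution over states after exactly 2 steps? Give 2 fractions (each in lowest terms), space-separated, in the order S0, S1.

Propagating the distribution step by step (d_{t+1} = d_t * P):
d_0 = (S0=1/3, S1=2/3)
  d_1[S0] = 1/3*7/8 + 2/3*3/4 = 19/24
  d_1[S1] = 1/3*1/8 + 2/3*1/4 = 5/24
d_1 = (S0=19/24, S1=5/24)
  d_2[S0] = 19/24*7/8 + 5/24*3/4 = 163/192
  d_2[S1] = 19/24*1/8 + 5/24*1/4 = 29/192
d_2 = (S0=163/192, S1=29/192)

Answer: 163/192 29/192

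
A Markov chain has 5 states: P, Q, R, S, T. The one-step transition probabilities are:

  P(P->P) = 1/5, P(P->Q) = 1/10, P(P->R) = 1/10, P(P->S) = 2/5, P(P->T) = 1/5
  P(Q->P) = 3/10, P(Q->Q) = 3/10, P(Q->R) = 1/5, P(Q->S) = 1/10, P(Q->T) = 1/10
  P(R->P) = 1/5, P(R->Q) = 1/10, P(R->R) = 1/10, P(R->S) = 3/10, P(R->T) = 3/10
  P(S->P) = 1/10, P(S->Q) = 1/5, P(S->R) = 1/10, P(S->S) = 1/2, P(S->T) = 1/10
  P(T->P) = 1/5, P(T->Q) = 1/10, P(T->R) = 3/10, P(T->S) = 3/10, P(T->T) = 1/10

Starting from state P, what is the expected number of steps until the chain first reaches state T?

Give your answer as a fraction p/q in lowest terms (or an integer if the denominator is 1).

Answer: 751/118

Derivation:
Let h_i = expected steps to first reach T from state i.
Boundary: h_T = 0.
First-step equations for the other states:
  h_P = 1 + 1/5*h_P + 1/10*h_Q + 1/10*h_R + 2/5*h_S + 1/5*h_T
  h_Q = 1 + 3/10*h_P + 3/10*h_Q + 1/5*h_R + 1/10*h_S + 1/10*h_T
  h_R = 1 + 1/5*h_P + 1/10*h_Q + 1/10*h_R + 3/10*h_S + 3/10*h_T
  h_S = 1 + 1/10*h_P + 1/5*h_Q + 1/10*h_R + 1/2*h_S + 1/10*h_T

Substituting h_T = 0 and rearranging gives the linear system (I - Q) h = 1:
  [4/5, -1/10, -1/10, -2/5] . (h_P, h_Q, h_R, h_S) = 1
  [-3/10, 7/10, -1/5, -1/10] . (h_P, h_Q, h_R, h_S) = 1
  [-1/5, -1/10, 9/10, -3/10] . (h_P, h_Q, h_R, h_S) = 1
  [-1/10, -1/5, -1/10, 1/2] . (h_P, h_Q, h_R, h_S) = 1

Solving yields:
  h_P = 751/118
  h_Q = 801/118
  h_R = 667/118
  h_S = 420/59

Starting state is P, so the expected hitting time is h_P = 751/118.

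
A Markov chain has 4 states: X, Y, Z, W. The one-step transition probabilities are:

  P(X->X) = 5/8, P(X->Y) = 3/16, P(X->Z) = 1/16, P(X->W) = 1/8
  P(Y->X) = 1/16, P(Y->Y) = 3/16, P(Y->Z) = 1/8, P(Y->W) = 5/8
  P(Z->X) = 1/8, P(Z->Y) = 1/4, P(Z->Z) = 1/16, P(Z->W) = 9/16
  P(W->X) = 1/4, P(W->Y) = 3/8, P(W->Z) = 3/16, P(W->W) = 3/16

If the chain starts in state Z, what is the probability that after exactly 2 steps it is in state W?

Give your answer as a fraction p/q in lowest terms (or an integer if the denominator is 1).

Answer: 5/16

Derivation:
Computing P^2 by repeated multiplication:
P^1 =
  X: [5/8, 3/16, 1/16, 1/8]
  Y: [1/16, 3/16, 1/8, 5/8]
  Z: [1/8, 1/4, 1/16, 9/16]
  W: [1/4, 3/8, 3/16, 3/16]
P^2 =
  X: [113/256, 55/256, 23/256, 65/256]
  Y: [57/256, 5/16, 39/256, 5/16]
  Z: [31/128, 19/64, 19/128, 5/16]
  W: [1/4, 15/64, 7/64, 13/32]

(P^2)[Z -> W] = 5/16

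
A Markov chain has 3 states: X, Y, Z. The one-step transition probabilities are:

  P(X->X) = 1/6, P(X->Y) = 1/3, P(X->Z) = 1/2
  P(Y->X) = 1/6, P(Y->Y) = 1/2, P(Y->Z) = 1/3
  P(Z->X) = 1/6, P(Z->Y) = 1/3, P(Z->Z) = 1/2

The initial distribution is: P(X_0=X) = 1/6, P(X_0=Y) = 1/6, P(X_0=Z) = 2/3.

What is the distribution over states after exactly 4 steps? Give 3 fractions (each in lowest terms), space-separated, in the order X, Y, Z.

Propagating the distribution step by step (d_{t+1} = d_t * P):
d_0 = (X=1/6, Y=1/6, Z=2/3)
  d_1[X] = 1/6*1/6 + 1/6*1/6 + 2/3*1/6 = 1/6
  d_1[Y] = 1/6*1/3 + 1/6*1/2 + 2/3*1/3 = 13/36
  d_1[Z] = 1/6*1/2 + 1/6*1/3 + 2/3*1/2 = 17/36
d_1 = (X=1/6, Y=13/36, Z=17/36)
  d_2[X] = 1/6*1/6 + 13/36*1/6 + 17/36*1/6 = 1/6
  d_2[Y] = 1/6*1/3 + 13/36*1/2 + 17/36*1/3 = 85/216
  d_2[Z] = 1/6*1/2 + 13/36*1/3 + 17/36*1/2 = 95/216
d_2 = (X=1/6, Y=85/216, Z=95/216)
  d_3[X] = 1/6*1/6 + 85/216*1/6 + 95/216*1/6 = 1/6
  d_3[Y] = 1/6*1/3 + 85/216*1/2 + 95/216*1/3 = 517/1296
  d_3[Z] = 1/6*1/2 + 85/216*1/3 + 95/216*1/2 = 563/1296
d_3 = (X=1/6, Y=517/1296, Z=563/1296)
  d_4[X] = 1/6*1/6 + 517/1296*1/6 + 563/1296*1/6 = 1/6
  d_4[Y] = 1/6*1/3 + 517/1296*1/2 + 563/1296*1/3 = 3109/7776
  d_4[Z] = 1/6*1/2 + 517/1296*1/3 + 563/1296*1/2 = 3371/7776
d_4 = (X=1/6, Y=3109/7776, Z=3371/7776)

Answer: 1/6 3109/7776 3371/7776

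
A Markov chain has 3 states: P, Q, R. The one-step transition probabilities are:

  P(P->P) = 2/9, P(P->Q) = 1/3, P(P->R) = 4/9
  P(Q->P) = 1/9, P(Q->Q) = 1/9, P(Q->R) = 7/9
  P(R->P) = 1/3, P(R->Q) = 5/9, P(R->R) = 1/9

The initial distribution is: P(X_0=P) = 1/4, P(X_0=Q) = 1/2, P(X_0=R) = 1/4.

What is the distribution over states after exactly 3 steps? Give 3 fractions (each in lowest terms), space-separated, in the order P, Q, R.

Answer: 71/324 53/162 49/108

Derivation:
Propagating the distribution step by step (d_{t+1} = d_t * P):
d_0 = (P=1/4, Q=1/2, R=1/4)
  d_1[P] = 1/4*2/9 + 1/2*1/9 + 1/4*1/3 = 7/36
  d_1[Q] = 1/4*1/3 + 1/2*1/9 + 1/4*5/9 = 5/18
  d_1[R] = 1/4*4/9 + 1/2*7/9 + 1/4*1/9 = 19/36
d_1 = (P=7/36, Q=5/18, R=19/36)
  d_2[P] = 7/36*2/9 + 5/18*1/9 + 19/36*1/3 = 1/4
  d_2[Q] = 7/36*1/3 + 5/18*1/9 + 19/36*5/9 = 7/18
  d_2[R] = 7/36*4/9 + 5/18*7/9 + 19/36*1/9 = 13/36
d_2 = (P=1/4, Q=7/18, R=13/36)
  d_3[P] = 1/4*2/9 + 7/18*1/9 + 13/36*1/3 = 71/324
  d_3[Q] = 1/4*1/3 + 7/18*1/9 + 13/36*5/9 = 53/162
  d_3[R] = 1/4*4/9 + 7/18*7/9 + 13/36*1/9 = 49/108
d_3 = (P=71/324, Q=53/162, R=49/108)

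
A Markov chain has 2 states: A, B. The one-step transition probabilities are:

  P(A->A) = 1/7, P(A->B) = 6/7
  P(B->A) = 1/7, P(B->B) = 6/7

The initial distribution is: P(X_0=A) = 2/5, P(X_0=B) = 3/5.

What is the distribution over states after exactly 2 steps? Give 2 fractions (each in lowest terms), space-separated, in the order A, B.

Answer: 1/7 6/7

Derivation:
Propagating the distribution step by step (d_{t+1} = d_t * P):
d_0 = (A=2/5, B=3/5)
  d_1[A] = 2/5*1/7 + 3/5*1/7 = 1/7
  d_1[B] = 2/5*6/7 + 3/5*6/7 = 6/7
d_1 = (A=1/7, B=6/7)
  d_2[A] = 1/7*1/7 + 6/7*1/7 = 1/7
  d_2[B] = 1/7*6/7 + 6/7*6/7 = 6/7
d_2 = (A=1/7, B=6/7)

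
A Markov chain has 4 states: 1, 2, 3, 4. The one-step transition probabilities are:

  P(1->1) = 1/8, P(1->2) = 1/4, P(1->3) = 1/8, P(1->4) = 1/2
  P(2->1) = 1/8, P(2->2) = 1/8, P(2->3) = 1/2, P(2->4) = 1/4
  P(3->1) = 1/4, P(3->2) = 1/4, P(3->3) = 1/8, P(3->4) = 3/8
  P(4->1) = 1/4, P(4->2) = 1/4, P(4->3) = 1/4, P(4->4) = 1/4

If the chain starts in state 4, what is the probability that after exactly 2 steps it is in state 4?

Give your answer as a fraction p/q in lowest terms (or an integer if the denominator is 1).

Answer: 11/32

Derivation:
Computing P^2 by repeated multiplication:
P^1 =
  1: [1/8, 1/4, 1/8, 1/2]
  2: [1/8, 1/8, 1/2, 1/4]
  3: [1/4, 1/4, 1/8, 3/8]
  4: [1/4, 1/4, 1/4, 1/4]
P^2 =
  1: [13/64, 7/32, 9/32, 19/64]
  2: [7/32, 15/64, 13/64, 11/32]
  3: [3/16, 7/32, 17/64, 21/64]
  4: [3/16, 7/32, 1/4, 11/32]

(P^2)[4 -> 4] = 11/32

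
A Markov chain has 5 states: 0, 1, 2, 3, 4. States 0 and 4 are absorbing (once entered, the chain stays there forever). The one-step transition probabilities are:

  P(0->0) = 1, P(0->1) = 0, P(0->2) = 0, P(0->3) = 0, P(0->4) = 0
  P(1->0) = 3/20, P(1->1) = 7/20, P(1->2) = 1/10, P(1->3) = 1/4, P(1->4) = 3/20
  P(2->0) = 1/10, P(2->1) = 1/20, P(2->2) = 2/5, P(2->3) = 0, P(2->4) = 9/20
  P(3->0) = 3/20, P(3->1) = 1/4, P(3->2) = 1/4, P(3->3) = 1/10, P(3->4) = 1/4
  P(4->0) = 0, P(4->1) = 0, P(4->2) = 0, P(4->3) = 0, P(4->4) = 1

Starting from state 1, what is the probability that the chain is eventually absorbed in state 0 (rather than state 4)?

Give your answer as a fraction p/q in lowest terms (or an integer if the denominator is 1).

Let a_i = P(absorbed in 0 | start in state i).
Boundary conditions: a_0 = 1, a_4 = 0.
For each transient state i, a_i = sum_j P(i->j) * a_j:
  a_1 = 3/20*a_0 + 7/20*a_1 + 1/10*a_2 + 1/4*a_3 + 3/20*a_4
  a_2 = 1/10*a_0 + 1/20*a_1 + 2/5*a_2 + 0*a_3 + 9/20*a_4
  a_3 = 3/20*a_0 + 1/4*a_1 + 1/4*a_2 + 1/10*a_3 + 1/4*a_4

Substituting a_0 = 1 and a_4 = 0, rearrange to (I - Q) a = r where r[i] = P(i -> 0):
  [13/20, -1/10, -1/4] . (a_1, a_2, a_3) = 3/20
  [-1/20, 3/5, 0] . (a_1, a_2, a_3) = 1/10
  [-1/4, -1/4, 9/10] . (a_1, a_2, a_3) = 3/20

Solving yields:
  a_1 = 950/2447
  a_2 = 487/2447
  a_3 = 807/2447

Starting state is 1, so the absorption probability is a_1 = 950/2447.

Answer: 950/2447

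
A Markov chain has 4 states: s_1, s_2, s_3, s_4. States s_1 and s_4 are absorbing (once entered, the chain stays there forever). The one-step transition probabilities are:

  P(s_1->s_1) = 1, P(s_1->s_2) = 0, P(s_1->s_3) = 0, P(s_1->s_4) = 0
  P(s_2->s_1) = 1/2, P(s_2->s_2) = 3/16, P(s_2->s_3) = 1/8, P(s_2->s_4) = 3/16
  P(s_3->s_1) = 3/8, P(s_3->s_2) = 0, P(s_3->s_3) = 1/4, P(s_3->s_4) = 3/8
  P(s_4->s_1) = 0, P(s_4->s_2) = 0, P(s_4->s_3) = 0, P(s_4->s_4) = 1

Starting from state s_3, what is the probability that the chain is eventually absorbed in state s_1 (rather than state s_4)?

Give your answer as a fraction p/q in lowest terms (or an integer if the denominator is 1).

Answer: 1/2

Derivation:
Let a_i = P(absorbed in s_1 | start in state i).
Boundary conditions: a_s_1 = 1, a_s_4 = 0.
For each transient state i, a_i = sum_j P(i->j) * a_j:
  a_s_2 = 1/2*a_s_1 + 3/16*a_s_2 + 1/8*a_s_3 + 3/16*a_s_4
  a_s_3 = 3/8*a_s_1 + 0*a_s_2 + 1/4*a_s_3 + 3/8*a_s_4

Substituting a_s_1 = 1 and a_s_4 = 0, rearrange to (I - Q) a = r where r[i] = P(i -> s_1):
  [13/16, -1/8] . (a_s_2, a_s_3) = 1/2
  [0, 3/4] . (a_s_2, a_s_3) = 3/8

Solving yields:
  a_s_2 = 9/13
  a_s_3 = 1/2

Starting state is s_3, so the absorption probability is a_s_3 = 1/2.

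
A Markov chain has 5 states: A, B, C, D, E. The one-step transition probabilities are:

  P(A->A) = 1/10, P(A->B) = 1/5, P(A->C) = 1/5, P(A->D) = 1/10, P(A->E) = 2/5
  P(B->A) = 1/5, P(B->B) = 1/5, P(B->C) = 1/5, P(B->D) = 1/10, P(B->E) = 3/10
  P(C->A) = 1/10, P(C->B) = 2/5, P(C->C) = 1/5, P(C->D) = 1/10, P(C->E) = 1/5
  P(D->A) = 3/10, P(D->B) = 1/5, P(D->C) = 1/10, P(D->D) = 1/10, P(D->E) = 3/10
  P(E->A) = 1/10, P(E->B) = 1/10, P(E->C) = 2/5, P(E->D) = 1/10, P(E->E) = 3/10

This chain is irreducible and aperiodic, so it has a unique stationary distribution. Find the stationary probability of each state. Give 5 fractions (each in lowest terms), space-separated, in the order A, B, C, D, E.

Answer: 179/1260 139/630 937/3780 1/10 547/1890

Derivation:
The stationary distribution satisfies pi = pi * P, i.e.:
  pi_A = 1/10*pi_A + 1/5*pi_B + 1/10*pi_C + 3/10*pi_D + 1/10*pi_E
  pi_B = 1/5*pi_A + 1/5*pi_B + 2/5*pi_C + 1/5*pi_D + 1/10*pi_E
  pi_C = 1/5*pi_A + 1/5*pi_B + 1/5*pi_C + 1/10*pi_D + 2/5*pi_E
  pi_D = 1/10*pi_A + 1/10*pi_B + 1/10*pi_C + 1/10*pi_D + 1/10*pi_E
  pi_E = 2/5*pi_A + 3/10*pi_B + 1/5*pi_C + 3/10*pi_D + 3/10*pi_E
with normalization: pi_A + pi_B + pi_C + pi_D + pi_E = 1.

Using the first 4 balance equations plus normalization, the linear system A*pi = b is:
  [-9/10, 1/5, 1/10, 3/10, 1/10] . pi = 0
  [1/5, -4/5, 2/5, 1/5, 1/10] . pi = 0
  [1/5, 1/5, -4/5, 1/10, 2/5] . pi = 0
  [1/10, 1/10, 1/10, -9/10, 1/10] . pi = 0
  [1, 1, 1, 1, 1] . pi = 1

Solving yields:
  pi_A = 179/1260
  pi_B = 139/630
  pi_C = 937/3780
  pi_D = 1/10
  pi_E = 547/1890

Verification (pi * P):
  179/1260*1/10 + 139/630*1/5 + 937/3780*1/10 + 1/10*3/10 + 547/1890*1/10 = 179/1260 = pi_A  (ok)
  179/1260*1/5 + 139/630*1/5 + 937/3780*2/5 + 1/10*1/5 + 547/1890*1/10 = 139/630 = pi_B  (ok)
  179/1260*1/5 + 139/630*1/5 + 937/3780*1/5 + 1/10*1/10 + 547/1890*2/5 = 937/3780 = pi_C  (ok)
  179/1260*1/10 + 139/630*1/10 + 937/3780*1/10 + 1/10*1/10 + 547/1890*1/10 = 1/10 = pi_D  (ok)
  179/1260*2/5 + 139/630*3/10 + 937/3780*1/5 + 1/10*3/10 + 547/1890*3/10 = 547/1890 = pi_E  (ok)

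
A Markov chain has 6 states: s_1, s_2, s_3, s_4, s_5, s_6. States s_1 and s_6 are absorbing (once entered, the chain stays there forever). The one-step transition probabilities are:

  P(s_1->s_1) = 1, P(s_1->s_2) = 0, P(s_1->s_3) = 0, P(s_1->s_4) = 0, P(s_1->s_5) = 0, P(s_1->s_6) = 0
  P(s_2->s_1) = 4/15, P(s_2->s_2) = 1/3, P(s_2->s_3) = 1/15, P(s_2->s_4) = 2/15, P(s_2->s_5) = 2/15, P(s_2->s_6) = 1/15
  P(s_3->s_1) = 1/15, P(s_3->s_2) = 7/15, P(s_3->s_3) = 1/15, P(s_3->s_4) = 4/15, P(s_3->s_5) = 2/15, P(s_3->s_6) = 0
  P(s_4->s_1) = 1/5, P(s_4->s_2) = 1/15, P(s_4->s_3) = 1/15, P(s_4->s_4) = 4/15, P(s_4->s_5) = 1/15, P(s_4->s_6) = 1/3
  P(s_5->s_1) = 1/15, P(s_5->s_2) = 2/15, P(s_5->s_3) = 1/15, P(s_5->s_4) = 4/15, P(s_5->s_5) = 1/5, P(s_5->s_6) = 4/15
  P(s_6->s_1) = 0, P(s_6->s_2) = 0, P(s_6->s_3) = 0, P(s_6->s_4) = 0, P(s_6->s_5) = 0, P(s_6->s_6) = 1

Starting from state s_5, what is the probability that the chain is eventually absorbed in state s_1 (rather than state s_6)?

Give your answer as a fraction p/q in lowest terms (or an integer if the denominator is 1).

Answer: 5365/14588

Derivation:
Let a_i = P(absorbed in s_1 | start in state i).
Boundary conditions: a_s_1 = 1, a_s_6 = 0.
For each transient state i, a_i = sum_j P(i->j) * a_j:
  a_s_2 = 4/15*a_s_1 + 1/3*a_s_2 + 1/15*a_s_3 + 2/15*a_s_4 + 2/15*a_s_5 + 1/15*a_s_6
  a_s_3 = 1/15*a_s_1 + 7/15*a_s_2 + 1/15*a_s_3 + 4/15*a_s_4 + 2/15*a_s_5 + 0*a_s_6
  a_s_4 = 1/5*a_s_1 + 1/15*a_s_2 + 1/15*a_s_3 + 4/15*a_s_4 + 1/15*a_s_5 + 1/3*a_s_6
  a_s_5 = 1/15*a_s_1 + 2/15*a_s_2 + 1/15*a_s_3 + 4/15*a_s_4 + 1/5*a_s_5 + 4/15*a_s_6

Substituting a_s_1 = 1 and a_s_6 = 0, rearrange to (I - Q) a = r where r[i] = P(i -> s_1):
  [2/3, -1/15, -2/15, -2/15] . (a_s_2, a_s_3, a_s_4, a_s_5) = 4/15
  [-7/15, 14/15, -4/15, -2/15] . (a_s_2, a_s_3, a_s_4, a_s_5) = 1/15
  [-1/15, -1/15, 11/15, -1/15] . (a_s_2, a_s_3, a_s_4, a_s_5) = 1/5
  [-2/15, -1/15, -4/15, 4/5] . (a_s_2, a_s_3, a_s_4, a_s_5) = 1/15

Solving yields:
  a_s_2 = 4453/7294
  a_s_3 = 1994/3647
  a_s_4 = 6001/14588
  a_s_5 = 5365/14588

Starting state is s_5, so the absorption probability is a_s_5 = 5365/14588.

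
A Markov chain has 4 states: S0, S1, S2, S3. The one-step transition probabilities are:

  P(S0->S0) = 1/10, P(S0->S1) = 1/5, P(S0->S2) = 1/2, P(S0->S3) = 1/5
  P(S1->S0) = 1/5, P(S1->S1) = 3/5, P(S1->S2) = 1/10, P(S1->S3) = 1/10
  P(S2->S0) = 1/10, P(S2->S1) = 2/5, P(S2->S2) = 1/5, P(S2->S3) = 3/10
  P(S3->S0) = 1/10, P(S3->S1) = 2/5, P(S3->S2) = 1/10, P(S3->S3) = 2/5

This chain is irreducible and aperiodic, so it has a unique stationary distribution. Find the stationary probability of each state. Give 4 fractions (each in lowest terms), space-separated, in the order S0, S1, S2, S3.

Answer: 6/41 19/41 65/369 79/369

Derivation:
The stationary distribution satisfies pi = pi * P, i.e.:
  pi_S0 = 1/10*pi_S0 + 1/5*pi_S1 + 1/10*pi_S2 + 1/10*pi_S3
  pi_S1 = 1/5*pi_S0 + 3/5*pi_S1 + 2/5*pi_S2 + 2/5*pi_S3
  pi_S2 = 1/2*pi_S0 + 1/10*pi_S1 + 1/5*pi_S2 + 1/10*pi_S3
  pi_S3 = 1/5*pi_S0 + 1/10*pi_S1 + 3/10*pi_S2 + 2/5*pi_S3
with normalization: pi_S0 + pi_S1 + pi_S2 + pi_S3 = 1.

Using the first 3 balance equations plus normalization, the linear system A*pi = b is:
  [-9/10, 1/5, 1/10, 1/10] . pi = 0
  [1/5, -2/5, 2/5, 2/5] . pi = 0
  [1/2, 1/10, -4/5, 1/10] . pi = 0
  [1, 1, 1, 1] . pi = 1

Solving yields:
  pi_S0 = 6/41
  pi_S1 = 19/41
  pi_S2 = 65/369
  pi_S3 = 79/369

Verification (pi * P):
  6/41*1/10 + 19/41*1/5 + 65/369*1/10 + 79/369*1/10 = 6/41 = pi_S0  (ok)
  6/41*1/5 + 19/41*3/5 + 65/369*2/5 + 79/369*2/5 = 19/41 = pi_S1  (ok)
  6/41*1/2 + 19/41*1/10 + 65/369*1/5 + 79/369*1/10 = 65/369 = pi_S2  (ok)
  6/41*1/5 + 19/41*1/10 + 65/369*3/10 + 79/369*2/5 = 79/369 = pi_S3  (ok)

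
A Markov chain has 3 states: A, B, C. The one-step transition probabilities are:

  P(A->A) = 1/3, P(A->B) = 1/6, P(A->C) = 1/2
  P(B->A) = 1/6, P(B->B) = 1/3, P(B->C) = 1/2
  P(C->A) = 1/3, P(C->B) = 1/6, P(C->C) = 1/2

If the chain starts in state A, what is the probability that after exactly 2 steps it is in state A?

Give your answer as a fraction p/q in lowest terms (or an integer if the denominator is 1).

Computing P^2 by repeated multiplication:
P^1 =
  A: [1/3, 1/6, 1/2]
  B: [1/6, 1/3, 1/2]
  C: [1/3, 1/6, 1/2]
P^2 =
  A: [11/36, 7/36, 1/2]
  B: [5/18, 2/9, 1/2]
  C: [11/36, 7/36, 1/2]

(P^2)[A -> A] = 11/36

Answer: 11/36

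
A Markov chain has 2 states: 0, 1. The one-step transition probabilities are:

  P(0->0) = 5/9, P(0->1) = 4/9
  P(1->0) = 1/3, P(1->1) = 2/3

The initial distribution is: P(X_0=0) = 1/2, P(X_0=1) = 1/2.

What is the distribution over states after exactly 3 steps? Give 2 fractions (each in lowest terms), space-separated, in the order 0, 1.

Answer: 313/729 416/729

Derivation:
Propagating the distribution step by step (d_{t+1} = d_t * P):
d_0 = (0=1/2, 1=1/2)
  d_1[0] = 1/2*5/9 + 1/2*1/3 = 4/9
  d_1[1] = 1/2*4/9 + 1/2*2/3 = 5/9
d_1 = (0=4/9, 1=5/9)
  d_2[0] = 4/9*5/9 + 5/9*1/3 = 35/81
  d_2[1] = 4/9*4/9 + 5/9*2/3 = 46/81
d_2 = (0=35/81, 1=46/81)
  d_3[0] = 35/81*5/9 + 46/81*1/3 = 313/729
  d_3[1] = 35/81*4/9 + 46/81*2/3 = 416/729
d_3 = (0=313/729, 1=416/729)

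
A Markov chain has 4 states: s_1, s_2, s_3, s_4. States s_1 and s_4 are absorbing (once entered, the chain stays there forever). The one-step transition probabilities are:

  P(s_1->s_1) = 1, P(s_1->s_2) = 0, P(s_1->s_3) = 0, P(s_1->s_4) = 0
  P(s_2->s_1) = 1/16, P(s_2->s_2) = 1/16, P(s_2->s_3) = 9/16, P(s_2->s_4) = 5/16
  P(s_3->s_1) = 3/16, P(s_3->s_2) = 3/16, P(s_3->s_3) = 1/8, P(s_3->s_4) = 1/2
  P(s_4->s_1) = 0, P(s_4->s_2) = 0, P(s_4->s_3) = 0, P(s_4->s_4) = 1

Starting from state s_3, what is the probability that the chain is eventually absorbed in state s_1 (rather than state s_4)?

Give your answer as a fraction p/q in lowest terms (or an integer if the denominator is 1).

Answer: 16/61

Derivation:
Let a_i = P(absorbed in s_1 | start in state i).
Boundary conditions: a_s_1 = 1, a_s_4 = 0.
For each transient state i, a_i = sum_j P(i->j) * a_j:
  a_s_2 = 1/16*a_s_1 + 1/16*a_s_2 + 9/16*a_s_3 + 5/16*a_s_4
  a_s_3 = 3/16*a_s_1 + 3/16*a_s_2 + 1/8*a_s_3 + 1/2*a_s_4

Substituting a_s_1 = 1 and a_s_4 = 0, rearrange to (I - Q) a = r where r[i] = P(i -> s_1):
  [15/16, -9/16] . (a_s_2, a_s_3) = 1/16
  [-3/16, 7/8] . (a_s_2, a_s_3) = 3/16

Solving yields:
  a_s_2 = 41/183
  a_s_3 = 16/61

Starting state is s_3, so the absorption probability is a_s_3 = 16/61.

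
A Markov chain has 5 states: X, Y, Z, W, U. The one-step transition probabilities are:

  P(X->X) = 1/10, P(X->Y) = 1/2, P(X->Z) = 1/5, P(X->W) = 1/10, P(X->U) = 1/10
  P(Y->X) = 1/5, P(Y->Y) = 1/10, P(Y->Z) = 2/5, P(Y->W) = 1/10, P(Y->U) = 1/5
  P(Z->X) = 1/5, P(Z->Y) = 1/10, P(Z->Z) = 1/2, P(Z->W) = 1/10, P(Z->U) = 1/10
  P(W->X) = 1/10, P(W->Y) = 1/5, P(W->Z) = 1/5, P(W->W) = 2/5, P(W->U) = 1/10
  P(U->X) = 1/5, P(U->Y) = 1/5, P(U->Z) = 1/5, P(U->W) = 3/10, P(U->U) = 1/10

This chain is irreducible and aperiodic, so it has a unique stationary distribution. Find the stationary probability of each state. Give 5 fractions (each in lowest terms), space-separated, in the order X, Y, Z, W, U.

The stationary distribution satisfies pi = pi * P, i.e.:
  pi_X = 1/10*pi_X + 1/5*pi_Y + 1/5*pi_Z + 1/10*pi_W + 1/5*pi_U
  pi_Y = 1/2*pi_X + 1/10*pi_Y + 1/10*pi_Z + 1/5*pi_W + 1/5*pi_U
  pi_Z = 1/5*pi_X + 2/5*pi_Y + 1/2*pi_Z + 1/5*pi_W + 1/5*pi_U
  pi_W = 1/10*pi_X + 1/10*pi_Y + 1/10*pi_Z + 2/5*pi_W + 3/10*pi_U
  pi_U = 1/10*pi_X + 1/5*pi_Y + 1/10*pi_Z + 1/10*pi_W + 1/10*pi_U
with normalization: pi_X + pi_Y + pi_Z + pi_W + pi_U = 1.

Using the first 4 balance equations plus normalization, the linear system A*pi = b is:
  [-9/10, 1/5, 1/5, 1/10, 1/5] . pi = 0
  [1/2, -9/10, 1/10, 1/5, 1/5] . pi = 0
  [1/5, 2/5, -1/2, 1/5, 1/5] . pi = 0
  [1/10, 1/10, 1/10, -3/5, 3/10] . pi = 0
  [1, 1, 1, 1, 1] . pi = 1

Solving yields:
  pi_X = 1261/7609
  pi_Y = 213/1087
  pi_Z = 2600/7609
  pi_W = 1347/7609
  pi_U = 130/1087

Verification (pi * P):
  1261/7609*1/10 + 213/1087*1/5 + 2600/7609*1/5 + 1347/7609*1/10 + 130/1087*1/5 = 1261/7609 = pi_X  (ok)
  1261/7609*1/2 + 213/1087*1/10 + 2600/7609*1/10 + 1347/7609*1/5 + 130/1087*1/5 = 213/1087 = pi_Y  (ok)
  1261/7609*1/5 + 213/1087*2/5 + 2600/7609*1/2 + 1347/7609*1/5 + 130/1087*1/5 = 2600/7609 = pi_Z  (ok)
  1261/7609*1/10 + 213/1087*1/10 + 2600/7609*1/10 + 1347/7609*2/5 + 130/1087*3/10 = 1347/7609 = pi_W  (ok)
  1261/7609*1/10 + 213/1087*1/5 + 2600/7609*1/10 + 1347/7609*1/10 + 130/1087*1/10 = 130/1087 = pi_U  (ok)

Answer: 1261/7609 213/1087 2600/7609 1347/7609 130/1087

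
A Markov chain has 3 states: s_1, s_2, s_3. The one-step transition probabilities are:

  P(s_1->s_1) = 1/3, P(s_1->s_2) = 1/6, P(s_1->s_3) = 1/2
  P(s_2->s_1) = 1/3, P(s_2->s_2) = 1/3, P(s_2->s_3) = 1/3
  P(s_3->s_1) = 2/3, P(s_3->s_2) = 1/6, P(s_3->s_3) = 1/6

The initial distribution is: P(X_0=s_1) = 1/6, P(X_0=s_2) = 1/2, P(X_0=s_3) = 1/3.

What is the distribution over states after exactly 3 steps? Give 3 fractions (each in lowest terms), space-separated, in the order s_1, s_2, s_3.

Propagating the distribution step by step (d_{t+1} = d_t * P):
d_0 = (s_1=1/6, s_2=1/2, s_3=1/3)
  d_1[s_1] = 1/6*1/3 + 1/2*1/3 + 1/3*2/3 = 4/9
  d_1[s_2] = 1/6*1/6 + 1/2*1/3 + 1/3*1/6 = 1/4
  d_1[s_3] = 1/6*1/2 + 1/2*1/3 + 1/3*1/6 = 11/36
d_1 = (s_1=4/9, s_2=1/4, s_3=11/36)
  d_2[s_1] = 4/9*1/3 + 1/4*1/3 + 11/36*2/3 = 47/108
  d_2[s_2] = 4/9*1/6 + 1/4*1/3 + 11/36*1/6 = 5/24
  d_2[s_3] = 4/9*1/2 + 1/4*1/3 + 11/36*1/6 = 77/216
d_2 = (s_1=47/108, s_2=5/24, s_3=77/216)
  d_3[s_1] = 47/108*1/3 + 5/24*1/3 + 77/216*2/3 = 293/648
  d_3[s_2] = 47/108*1/6 + 5/24*1/3 + 77/216*1/6 = 29/144
  d_3[s_3] = 47/108*1/2 + 5/24*1/3 + 77/216*1/6 = 449/1296
d_3 = (s_1=293/648, s_2=29/144, s_3=449/1296)

Answer: 293/648 29/144 449/1296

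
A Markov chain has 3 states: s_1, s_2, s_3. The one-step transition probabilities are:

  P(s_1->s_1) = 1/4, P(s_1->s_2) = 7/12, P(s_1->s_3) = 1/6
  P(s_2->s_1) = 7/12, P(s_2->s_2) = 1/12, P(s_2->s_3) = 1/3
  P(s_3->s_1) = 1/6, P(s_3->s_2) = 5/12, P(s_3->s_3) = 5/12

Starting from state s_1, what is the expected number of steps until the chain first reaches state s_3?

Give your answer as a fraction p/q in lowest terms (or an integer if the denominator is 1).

Let h_i = expected steps to first reach s_3 from state i.
Boundary: h_s_3 = 0.
First-step equations for the other states:
  h_s_1 = 1 + 1/4*h_s_1 + 7/12*h_s_2 + 1/6*h_s_3
  h_s_2 = 1 + 7/12*h_s_1 + 1/12*h_s_2 + 1/3*h_s_3

Substituting h_s_3 = 0 and rearranging gives the linear system (I - Q) h = 1:
  [3/4, -7/12] . (h_s_1, h_s_2) = 1
  [-7/12, 11/12] . (h_s_1, h_s_2) = 1

Solving yields:
  h_s_1 = 108/25
  h_s_2 = 96/25

Starting state is s_1, so the expected hitting time is h_s_1 = 108/25.

Answer: 108/25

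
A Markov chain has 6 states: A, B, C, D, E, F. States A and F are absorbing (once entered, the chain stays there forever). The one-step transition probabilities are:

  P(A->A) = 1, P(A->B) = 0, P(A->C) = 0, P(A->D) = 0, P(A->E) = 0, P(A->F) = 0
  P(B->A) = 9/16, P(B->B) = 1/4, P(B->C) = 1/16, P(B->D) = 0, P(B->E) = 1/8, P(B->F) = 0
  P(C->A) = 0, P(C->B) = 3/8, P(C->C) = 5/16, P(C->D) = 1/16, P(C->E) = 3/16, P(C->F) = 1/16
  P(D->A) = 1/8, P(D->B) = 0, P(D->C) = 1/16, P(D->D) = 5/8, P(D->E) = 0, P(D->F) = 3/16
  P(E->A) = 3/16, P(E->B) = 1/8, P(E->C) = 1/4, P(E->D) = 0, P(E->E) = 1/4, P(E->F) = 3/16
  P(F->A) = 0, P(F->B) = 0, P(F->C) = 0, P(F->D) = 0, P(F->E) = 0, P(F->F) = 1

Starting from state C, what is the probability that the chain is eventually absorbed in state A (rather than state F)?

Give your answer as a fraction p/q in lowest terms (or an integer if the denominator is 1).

Answer: 1339/1870

Derivation:
Let a_i = P(absorbed in A | start in state i).
Boundary conditions: a_A = 1, a_F = 0.
For each transient state i, a_i = sum_j P(i->j) * a_j:
  a_B = 9/16*a_A + 1/4*a_B + 1/16*a_C + 0*a_D + 1/8*a_E + 0*a_F
  a_C = 0*a_A + 3/8*a_B + 5/16*a_C + 1/16*a_D + 3/16*a_E + 1/16*a_F
  a_D = 1/8*a_A + 0*a_B + 1/16*a_C + 5/8*a_D + 0*a_E + 3/16*a_F
  a_E = 3/16*a_A + 1/8*a_B + 1/4*a_C + 0*a_D + 1/4*a_E + 3/16*a_F

Substituting a_A = 1 and a_F = 0, rearrange to (I - Q) a = r where r[i] = P(i -> A):
  [3/4, -1/16, 0, -1/8] . (a_B, a_C, a_D, a_E) = 9/16
  [-3/8, 11/16, -1/16, -3/16] . (a_B, a_C, a_D, a_E) = 0
  [0, -1/16, 3/8, 0] . (a_B, a_C, a_D, a_E) = 1/8
  [-1/8, -1/4, 0, 3/4] . (a_B, a_C, a_D, a_E) = 3/16

Solving yields:
  a_B = 857/935
  a_C = 1339/1870
  a_D = 1693/3740
  a_E = 2399/3740

Starting state is C, so the absorption probability is a_C = 1339/1870.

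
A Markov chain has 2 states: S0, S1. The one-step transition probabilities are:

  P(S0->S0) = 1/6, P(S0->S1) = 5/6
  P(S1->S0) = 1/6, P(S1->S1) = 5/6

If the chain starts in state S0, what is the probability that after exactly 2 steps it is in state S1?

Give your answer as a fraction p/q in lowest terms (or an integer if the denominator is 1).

Answer: 5/6

Derivation:
Computing P^2 by repeated multiplication:
P^1 =
  S0: [1/6, 5/6]
  S1: [1/6, 5/6]
P^2 =
  S0: [1/6, 5/6]
  S1: [1/6, 5/6]

(P^2)[S0 -> S1] = 5/6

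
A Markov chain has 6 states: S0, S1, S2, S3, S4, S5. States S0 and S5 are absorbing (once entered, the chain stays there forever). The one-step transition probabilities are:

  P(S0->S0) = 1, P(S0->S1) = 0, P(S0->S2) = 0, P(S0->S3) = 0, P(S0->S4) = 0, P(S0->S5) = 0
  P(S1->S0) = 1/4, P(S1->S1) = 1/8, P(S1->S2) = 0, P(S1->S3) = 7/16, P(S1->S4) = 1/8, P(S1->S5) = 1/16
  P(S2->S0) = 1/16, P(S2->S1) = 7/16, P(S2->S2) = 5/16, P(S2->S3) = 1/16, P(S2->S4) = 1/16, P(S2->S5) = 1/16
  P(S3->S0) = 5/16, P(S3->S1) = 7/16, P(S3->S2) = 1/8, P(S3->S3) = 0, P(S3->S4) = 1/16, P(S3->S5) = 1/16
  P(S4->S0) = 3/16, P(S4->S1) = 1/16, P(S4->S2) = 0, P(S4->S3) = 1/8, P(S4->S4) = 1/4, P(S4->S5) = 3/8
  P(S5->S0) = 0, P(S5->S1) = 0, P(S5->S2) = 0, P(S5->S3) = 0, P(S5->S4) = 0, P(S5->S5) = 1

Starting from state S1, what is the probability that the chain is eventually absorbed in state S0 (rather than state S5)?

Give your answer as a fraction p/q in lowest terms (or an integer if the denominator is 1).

Let a_i = P(absorbed in S0 | start in state i).
Boundary conditions: a_S0 = 1, a_S5 = 0.
For each transient state i, a_i = sum_j P(i->j) * a_j:
  a_S1 = 1/4*a_S0 + 1/8*a_S1 + 0*a_S2 + 7/16*a_S3 + 1/8*a_S4 + 1/16*a_S5
  a_S2 = 1/16*a_S0 + 7/16*a_S1 + 5/16*a_S2 + 1/16*a_S3 + 1/16*a_S4 + 1/16*a_S5
  a_S3 = 5/16*a_S0 + 7/16*a_S1 + 1/8*a_S2 + 0*a_S3 + 1/16*a_S4 + 1/16*a_S5
  a_S4 = 3/16*a_S0 + 1/16*a_S1 + 0*a_S2 + 1/8*a_S3 + 1/4*a_S4 + 3/8*a_S5

Substituting a_S0 = 1 and a_S5 = 0, rearrange to (I - Q) a = r where r[i] = P(i -> S0):
  [7/8, 0, -7/16, -1/8] . (a_S1, a_S2, a_S3, a_S4) = 1/4
  [-7/16, 11/16, -1/16, -1/16] . (a_S1, a_S2, a_S3, a_S4) = 1/16
  [-7/16, -1/8, 1, -1/16] . (a_S1, a_S2, a_S3, a_S4) = 5/16
  [-1/16, 0, -1/8, 3/4] . (a_S1, a_S2, a_S3, a_S4) = 3/16

Solving yields:
  a_S1 = 14581/20421
  a_S2 = 13298/20421
  a_S3 = 14974/20421
  a_S4 = 8816/20421

Starting state is S1, so the absorption probability is a_S1 = 14581/20421.

Answer: 14581/20421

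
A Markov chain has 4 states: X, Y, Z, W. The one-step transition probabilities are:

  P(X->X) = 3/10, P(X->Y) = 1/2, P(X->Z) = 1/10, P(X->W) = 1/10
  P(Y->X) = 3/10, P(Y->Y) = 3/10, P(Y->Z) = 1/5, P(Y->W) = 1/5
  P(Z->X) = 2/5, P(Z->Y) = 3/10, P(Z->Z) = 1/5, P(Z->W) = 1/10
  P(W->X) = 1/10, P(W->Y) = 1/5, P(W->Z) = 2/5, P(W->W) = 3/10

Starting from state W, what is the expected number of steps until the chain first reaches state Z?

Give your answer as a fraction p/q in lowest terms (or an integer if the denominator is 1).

Answer: 60/17

Derivation:
Let h_i = expected steps to first reach Z from state i.
Boundary: h_Z = 0.
First-step equations for the other states:
  h_X = 1 + 3/10*h_X + 1/2*h_Y + 1/10*h_Z + 1/10*h_W
  h_Y = 1 + 3/10*h_X + 3/10*h_Y + 1/5*h_Z + 1/5*h_W
  h_W = 1 + 1/10*h_X + 1/5*h_Y + 2/5*h_Z + 3/10*h_W

Substituting h_Z = 0 and rearranging gives the linear system (I - Q) h = 1:
  [7/10, -1/2, -1/10] . (h_X, h_Y, h_W) = 1
  [-3/10, 7/10, -1/5] . (h_X, h_Y, h_W) = 1
  [-1/10, -1/5, 7/10] . (h_X, h_Y, h_W) = 1

Solving yields:
  h_X = 90/17
  h_Y = 80/17
  h_W = 60/17

Starting state is W, so the expected hitting time is h_W = 60/17.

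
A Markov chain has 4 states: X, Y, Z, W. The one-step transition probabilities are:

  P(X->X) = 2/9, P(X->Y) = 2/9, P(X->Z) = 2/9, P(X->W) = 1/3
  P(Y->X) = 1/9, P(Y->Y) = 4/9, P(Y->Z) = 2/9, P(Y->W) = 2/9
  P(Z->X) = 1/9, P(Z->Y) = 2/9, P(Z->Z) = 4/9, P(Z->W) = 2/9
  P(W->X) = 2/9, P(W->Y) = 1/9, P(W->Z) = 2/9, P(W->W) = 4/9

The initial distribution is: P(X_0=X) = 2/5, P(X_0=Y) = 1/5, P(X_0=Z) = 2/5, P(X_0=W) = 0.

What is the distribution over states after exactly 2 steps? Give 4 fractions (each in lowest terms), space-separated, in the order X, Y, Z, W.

Propagating the distribution step by step (d_{t+1} = d_t * P):
d_0 = (X=2/5, Y=1/5, Z=2/5, W=0)
  d_1[X] = 2/5*2/9 + 1/5*1/9 + 2/5*1/9 + 0*2/9 = 7/45
  d_1[Y] = 2/5*2/9 + 1/5*4/9 + 2/5*2/9 + 0*1/9 = 4/15
  d_1[Z] = 2/5*2/9 + 1/5*2/9 + 2/5*4/9 + 0*2/9 = 14/45
  d_1[W] = 2/5*1/3 + 1/5*2/9 + 2/5*2/9 + 0*4/9 = 4/15
d_1 = (X=7/45, Y=4/15, Z=14/45, W=4/15)
  d_2[X] = 7/45*2/9 + 4/15*1/9 + 14/45*1/9 + 4/15*2/9 = 64/405
  d_2[Y] = 7/45*2/9 + 4/15*4/9 + 14/45*2/9 + 4/15*1/9 = 34/135
  d_2[Z] = 7/45*2/9 + 4/15*2/9 + 14/45*4/9 + 4/15*2/9 = 118/405
  d_2[W] = 7/45*1/3 + 4/15*2/9 + 14/45*2/9 + 4/15*4/9 = 121/405
d_2 = (X=64/405, Y=34/135, Z=118/405, W=121/405)

Answer: 64/405 34/135 118/405 121/405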